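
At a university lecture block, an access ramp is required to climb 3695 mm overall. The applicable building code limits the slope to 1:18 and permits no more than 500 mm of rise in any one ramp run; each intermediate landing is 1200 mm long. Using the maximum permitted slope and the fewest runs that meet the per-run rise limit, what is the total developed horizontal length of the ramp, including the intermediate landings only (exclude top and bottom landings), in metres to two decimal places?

74.91 m

⌈3695/500⌉ = 8 ramp runs. That means 7 intermediate landings.
Horizontal run for 3695 mm of rise at 1:18 is 3695 × 18 = 66510 mm.
Intermediate landings: 7 × 1200 = 8400 mm.
Developed length = 66510 + 8400 = 74910 mm.
= 74.91 m.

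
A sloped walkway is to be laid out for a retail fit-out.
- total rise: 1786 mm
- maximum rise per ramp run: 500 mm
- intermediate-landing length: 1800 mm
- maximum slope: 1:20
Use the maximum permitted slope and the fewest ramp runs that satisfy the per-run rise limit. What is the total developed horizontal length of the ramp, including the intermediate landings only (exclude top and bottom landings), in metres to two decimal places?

At most 500 each: 1786/500 = 3.57, giving 4 ramp runs. That means 3 intermediate landings.
Horizontal run for 1786 mm of rise at 1:20 is 1786 × 20 = 35720 mm.
3 intermediate landings contribute 3 × 1800 = 5400 mm.
Total developed length = 35720 + 5400 = 41120 mm.
= 41.12 m.

41.12 m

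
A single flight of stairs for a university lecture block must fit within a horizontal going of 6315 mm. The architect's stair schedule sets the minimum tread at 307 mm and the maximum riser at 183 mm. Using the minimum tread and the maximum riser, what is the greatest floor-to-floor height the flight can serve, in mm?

Treads that fit: ⌊6315 / 307⌋ = 20.
Risers = treads + 1 = 21.
Maximum height = 21 × 183 = 3843 mm.

3843 mm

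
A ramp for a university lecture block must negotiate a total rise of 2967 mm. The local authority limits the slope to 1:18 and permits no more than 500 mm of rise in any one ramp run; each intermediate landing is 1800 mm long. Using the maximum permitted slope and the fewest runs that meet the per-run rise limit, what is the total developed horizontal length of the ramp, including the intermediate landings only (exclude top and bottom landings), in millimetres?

62406 mm

⌈2967/500⌉ = 6 ramp runs. That means 5 intermediate landings.
Horizontal run for 2967 mm of rise at 1:18 is 2967 × 18 = 53406 mm.
Intermediate landings: 5 × 1800 = 9000 mm.
Total developed length = 53406 + 9000 = 62406 mm.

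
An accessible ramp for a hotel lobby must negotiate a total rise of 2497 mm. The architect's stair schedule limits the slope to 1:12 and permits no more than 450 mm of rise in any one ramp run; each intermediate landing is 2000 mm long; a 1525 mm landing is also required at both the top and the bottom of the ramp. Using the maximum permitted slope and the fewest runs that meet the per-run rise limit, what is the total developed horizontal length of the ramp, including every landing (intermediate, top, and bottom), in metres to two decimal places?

43.01 m

⌈2497/450⌉ = 6 ramp runs. That means 5 intermediate landings.
Horizontal run for 2497 mm of rise at 1:12 is 2497 × 12 = 29964 mm.
Intermediate landings: 5 × 2000 = 10000 mm.
Top and bottom landings: 2 × 1525 = 3050 mm.
Total = 29964 + 10000 + 3050 = 43014 mm.
= 43.01 m.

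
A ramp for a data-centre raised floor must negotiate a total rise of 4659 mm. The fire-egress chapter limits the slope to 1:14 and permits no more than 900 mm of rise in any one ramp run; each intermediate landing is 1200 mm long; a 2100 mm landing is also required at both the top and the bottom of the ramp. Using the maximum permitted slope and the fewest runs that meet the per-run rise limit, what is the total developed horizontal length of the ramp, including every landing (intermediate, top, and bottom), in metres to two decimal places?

4659 / 900 = 5.18, so 6 ramp runs are needed. That means 5 intermediate landings.
Ramp run (horizontal) at 1:14: 4659 × 14 = 65226 mm.
Intermediate landings: 5 × 1200 = 6000 mm.
Top and bottom landings: 2 × 2100 = 4200 mm.
Total = 65226 + 6000 + 4200 = 75426 mm.
= 75.43 m.

75.43 m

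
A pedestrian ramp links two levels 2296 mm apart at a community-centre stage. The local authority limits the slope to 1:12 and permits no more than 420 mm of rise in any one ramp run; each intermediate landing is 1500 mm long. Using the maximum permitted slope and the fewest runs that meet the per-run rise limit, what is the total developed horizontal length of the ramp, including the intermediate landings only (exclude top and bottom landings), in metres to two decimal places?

2296 / 420 = 5.467 → round up to 6 ramp runs. That means 5 intermediate landings.
Ramp run (horizontal) at 1:12: 2296 × 12 = 27552 mm.
Intermediate landings: 5 × 1500 = 7500 mm.
Total developed length = 27552 + 7500 = 35052 mm.
= 35.05 m.

35.05 m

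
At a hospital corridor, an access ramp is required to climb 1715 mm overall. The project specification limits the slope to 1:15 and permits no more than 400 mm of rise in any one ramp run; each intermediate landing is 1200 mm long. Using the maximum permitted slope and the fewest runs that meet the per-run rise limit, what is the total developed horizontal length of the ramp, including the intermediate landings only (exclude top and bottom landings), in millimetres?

⌈1715/400⌉ = 5 ramp runs. That means 4 intermediate landings.
Horizontal run for 1715 mm of rise at 1:15 is 1715 × 15 = 25725 mm.
Intermediate landings: 4 × 1200 = 4800 mm.
Total developed length = 25725 + 4800 = 30525 mm.

30525 mm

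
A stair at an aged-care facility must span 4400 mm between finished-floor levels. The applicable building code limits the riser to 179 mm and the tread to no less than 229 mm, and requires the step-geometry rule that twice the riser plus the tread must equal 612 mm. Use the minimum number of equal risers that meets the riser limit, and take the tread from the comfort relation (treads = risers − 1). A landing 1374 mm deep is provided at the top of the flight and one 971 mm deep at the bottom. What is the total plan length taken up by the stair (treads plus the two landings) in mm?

8585 mm

4400 / 179 = 24.581 → round up to 25 risers.
Riser R = 4400 / 25 = 176 mm, within the 179 mm limit.
From 2R + T = 612: T = 612 − 352 = 260 mm.
25 risers give 24 treads; going = 24 × 260 = 6240 mm.
Enclosure = 6240 + 1374 + 971 = 8585 mm.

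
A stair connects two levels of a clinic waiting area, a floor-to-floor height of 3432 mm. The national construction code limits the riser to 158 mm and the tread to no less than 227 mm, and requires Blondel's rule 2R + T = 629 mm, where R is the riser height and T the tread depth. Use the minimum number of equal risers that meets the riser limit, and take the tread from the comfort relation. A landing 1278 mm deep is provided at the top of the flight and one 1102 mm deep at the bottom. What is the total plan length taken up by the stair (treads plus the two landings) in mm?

⌈3432/158⌉ = 22 risers.
R = 3432 ÷ 22 = 156 mm.
Tread T = 629 − 2 × 156 = 317 mm (≥ 227 mm).
Going = (22 − 1) × 317 = 6657 mm.
Enclosure = 6657 + 1278 + 1102 = 9037 mm.

9037 mm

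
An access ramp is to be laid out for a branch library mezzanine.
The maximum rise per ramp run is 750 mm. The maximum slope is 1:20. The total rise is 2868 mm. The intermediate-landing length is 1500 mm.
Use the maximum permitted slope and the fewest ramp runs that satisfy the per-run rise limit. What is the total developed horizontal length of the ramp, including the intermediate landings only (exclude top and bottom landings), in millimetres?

61860 mm

⌈2868/750⌉ = 4 ramp runs. That means 3 intermediate landings.
Ramp run (horizontal) at 1:20: 2868 × 20 = 57360 mm.
Intermediate landings: 3 × 1500 = 4500 mm.
Developed length = 57360 + 4500 = 61860 mm.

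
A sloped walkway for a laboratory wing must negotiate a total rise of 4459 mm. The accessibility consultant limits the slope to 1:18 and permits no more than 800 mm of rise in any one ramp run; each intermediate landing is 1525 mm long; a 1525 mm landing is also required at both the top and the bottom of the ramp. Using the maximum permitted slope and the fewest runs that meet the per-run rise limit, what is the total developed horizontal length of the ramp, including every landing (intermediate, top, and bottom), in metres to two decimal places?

90.94 m

4459 / 800 = 5.57, so 6 ramp runs are needed. That means 5 intermediate landings.
Ramp run (horizontal) at 1:18: 4459 × 18 = 80262 mm.
5 intermediate landings contribute 5 × 1525 = 7625 mm.
Top and bottom landings: 2 × 1525 = 3050 mm.
Total = 80262 + 7625 + 3050 = 90937 mm.
= 90.94 m.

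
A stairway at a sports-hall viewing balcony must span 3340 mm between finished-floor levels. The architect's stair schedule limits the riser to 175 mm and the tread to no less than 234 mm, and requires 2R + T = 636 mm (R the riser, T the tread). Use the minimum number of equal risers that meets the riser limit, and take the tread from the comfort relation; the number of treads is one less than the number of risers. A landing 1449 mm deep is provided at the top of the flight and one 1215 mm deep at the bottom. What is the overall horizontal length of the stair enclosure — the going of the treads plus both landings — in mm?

8402 mm

At most 175 each: 3340/175 = 19.09, giving 20 risers.
Riser R = 3340 / 20 = 167 mm, within the 175 mm limit.
T = 636 − 2·167 = 302 mm, which satisfies the 234 mm minimum.
Treads = 20 − 1 = 19; going = 19 × 302 = 5738 mm.
Add landings: 5738 + 1449 + 1215 = 8402 mm.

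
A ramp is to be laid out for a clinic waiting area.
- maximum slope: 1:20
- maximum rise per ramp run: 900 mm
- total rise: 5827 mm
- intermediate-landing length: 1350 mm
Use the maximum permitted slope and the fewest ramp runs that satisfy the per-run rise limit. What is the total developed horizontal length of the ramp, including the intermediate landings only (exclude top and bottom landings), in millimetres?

124640 mm

At most 900 each: 5827/900 = 6.47, giving 7 ramp runs. That means 6 intermediate landings.
Horizontal run for 5827 mm of rise at 1:20 is 5827 × 20 = 116540 mm.
Intermediate landings: 6 × 1350 = 8100 mm.
Total developed length = 116540 + 8100 = 124640 mm.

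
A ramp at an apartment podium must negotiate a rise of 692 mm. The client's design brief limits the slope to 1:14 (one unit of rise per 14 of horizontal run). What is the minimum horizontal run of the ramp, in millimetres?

Run = rise × 14 = 692 × 14 = 9688 mm.

9688 mm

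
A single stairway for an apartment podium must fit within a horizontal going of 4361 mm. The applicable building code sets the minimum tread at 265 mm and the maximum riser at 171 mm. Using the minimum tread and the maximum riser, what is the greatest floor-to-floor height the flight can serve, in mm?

2907 mm

4361 / 265 = 16.46, so 16 treads fit.
Risers = treads + 1 = 17.
Maximum height = 17 × 171 = 2907 mm.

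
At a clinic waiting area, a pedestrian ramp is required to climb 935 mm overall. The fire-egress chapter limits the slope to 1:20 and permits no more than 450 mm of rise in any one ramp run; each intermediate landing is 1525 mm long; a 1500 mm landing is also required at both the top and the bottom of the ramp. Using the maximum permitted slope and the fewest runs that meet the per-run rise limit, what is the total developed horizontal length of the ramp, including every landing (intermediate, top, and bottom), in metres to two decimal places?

935 / 450 = 2.078 → round up to 3 ramp runs. That means 2 intermediate landings.
Ramp run (horizontal) at 1:20: 935 × 20 = 18700 mm.
Intermediate landings: 2 × 1525 = 3050 mm.
Top and bottom landings: 2 × 1500 = 3000 mm.
Total = 18700 + 3050 + 3000 = 24750 mm.
= 24.75 m.

24.75 m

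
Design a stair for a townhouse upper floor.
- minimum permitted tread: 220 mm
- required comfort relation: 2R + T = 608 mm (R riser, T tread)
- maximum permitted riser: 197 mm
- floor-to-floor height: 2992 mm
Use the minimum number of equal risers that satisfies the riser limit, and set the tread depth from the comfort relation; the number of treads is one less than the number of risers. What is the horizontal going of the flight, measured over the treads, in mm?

3510 mm

2992 / 197 = 15.188 → round up to 16 risers.
Riser R = 2992 / 16 = 187 mm, within the 197 mm limit.
T = 608 − 2·187 = 234 mm, which satisfies the 220 mm minimum.
16 risers give 15 treads; going = 15 × 234 = 3510 mm.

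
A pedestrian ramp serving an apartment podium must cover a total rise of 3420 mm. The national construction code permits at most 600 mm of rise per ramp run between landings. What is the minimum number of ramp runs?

6 runs

⌈3420/600⌉ = 6 ramp runs.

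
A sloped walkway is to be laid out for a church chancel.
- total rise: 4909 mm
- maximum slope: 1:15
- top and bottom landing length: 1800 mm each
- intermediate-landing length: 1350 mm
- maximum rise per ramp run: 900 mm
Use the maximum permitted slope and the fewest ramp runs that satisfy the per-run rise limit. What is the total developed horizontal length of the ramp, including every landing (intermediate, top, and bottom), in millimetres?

83985 mm

4909 / 900 = 5.454 → round up to 6 ramp runs. That means 5 intermediate landings.
Ramp run (horizontal) at 1:15: 4909 × 15 = 73635 mm.
Intermediate landings: 5 × 1350 = 6750 mm.
Top and bottom landings: 2 × 1800 = 3600 mm.
Total = 73635 + 6750 + 3600 = 83985 mm.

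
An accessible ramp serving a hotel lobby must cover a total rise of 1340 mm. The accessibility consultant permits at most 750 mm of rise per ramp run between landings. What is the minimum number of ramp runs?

1340 / 750 = 1.79, so 2 ramp runs are needed.

2 runs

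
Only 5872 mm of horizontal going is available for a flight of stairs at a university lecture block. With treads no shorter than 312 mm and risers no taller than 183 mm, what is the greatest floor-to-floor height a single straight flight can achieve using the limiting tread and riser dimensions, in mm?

3477 mm

Treads that fit: ⌊5872 / 312⌋ = 18.
Risers = treads + 1 = 19.
Maximum height = 19 × 183 = 3477 mm.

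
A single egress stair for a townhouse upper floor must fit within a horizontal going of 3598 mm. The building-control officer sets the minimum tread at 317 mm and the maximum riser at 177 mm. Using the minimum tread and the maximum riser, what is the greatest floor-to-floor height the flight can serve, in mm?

Treads that fit: ⌊3598 / 317⌋ = 11.
Risers = treads + 1 = 12.
Maximum height = 12 × 177 = 2124 mm.

2124 mm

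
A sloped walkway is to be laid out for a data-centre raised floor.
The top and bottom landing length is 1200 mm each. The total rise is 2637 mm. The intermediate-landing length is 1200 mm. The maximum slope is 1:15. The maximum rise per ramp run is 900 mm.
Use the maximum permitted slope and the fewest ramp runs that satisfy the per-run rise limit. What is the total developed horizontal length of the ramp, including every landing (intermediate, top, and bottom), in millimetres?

At most 900 each: 2637/900 = 2.93, giving 3 ramp runs. That means 2 intermediate landings.
Horizontal run for 2637 mm of rise at 1:15 is 2637 × 15 = 39555 mm.
Intermediate landings: 2 × 1200 = 2400 mm.
Top and bottom landings: 2 × 1200 = 2400 mm.
Total = 39555 + 2400 + 2400 = 44355 mm.

44355 mm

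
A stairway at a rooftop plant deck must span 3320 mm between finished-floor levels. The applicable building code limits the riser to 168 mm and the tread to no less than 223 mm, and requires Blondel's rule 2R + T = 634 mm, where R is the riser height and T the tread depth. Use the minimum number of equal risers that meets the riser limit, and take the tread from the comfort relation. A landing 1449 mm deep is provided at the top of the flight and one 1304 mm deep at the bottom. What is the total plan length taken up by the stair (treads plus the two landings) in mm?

8491 mm

3320 / 168 = 19.76, so 20 risers are needed.
Each riser is 3320/20 = 166 mm (≤ 168 mm).
From 2R + T = 634: T = 634 − 332 = 302 mm.
Going = (20 − 1) × 302 = 5738 mm.
Add landings: 5738 + 1449 + 1304 = 8491 mm.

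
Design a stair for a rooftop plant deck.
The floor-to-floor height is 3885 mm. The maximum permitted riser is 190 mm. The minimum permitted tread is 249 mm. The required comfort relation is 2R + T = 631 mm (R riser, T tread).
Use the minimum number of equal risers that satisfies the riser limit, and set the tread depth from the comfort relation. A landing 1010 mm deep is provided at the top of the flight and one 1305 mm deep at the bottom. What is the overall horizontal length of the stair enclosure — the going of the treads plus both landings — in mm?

3885 / 190 = 20.45, so 21 risers are needed.
Each riser is 3885/21 = 185 mm (≤ 190 mm).
T = 631 − 2·185 = 261 mm, which satisfies the 249 mm minimum.
Treads = 21 − 1 = 20; going = 20 × 261 = 5220 mm.
Add landings: 5220 + 1010 + 1305 = 7535 mm.

7535 mm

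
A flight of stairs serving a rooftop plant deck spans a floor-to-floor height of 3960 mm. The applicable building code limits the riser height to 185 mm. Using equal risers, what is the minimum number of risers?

22 risers

⌈3960/185⌉ = 22 risers.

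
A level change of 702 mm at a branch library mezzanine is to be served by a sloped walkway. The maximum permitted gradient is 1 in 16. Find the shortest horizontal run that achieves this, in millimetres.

11232 mm

Run = rise × 16 = 702 × 16 = 11232 mm.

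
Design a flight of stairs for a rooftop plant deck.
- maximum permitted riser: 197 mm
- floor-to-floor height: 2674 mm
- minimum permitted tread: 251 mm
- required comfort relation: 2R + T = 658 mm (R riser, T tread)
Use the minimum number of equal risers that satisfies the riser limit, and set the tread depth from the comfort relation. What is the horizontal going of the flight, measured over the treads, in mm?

3588 mm

At most 197 each: 2674/197 = 13.57, giving 14 risers.
Each riser is 2674/14 = 191 mm (≤ 197 mm).
From 2R + T = 658: T = 658 − 382 = 276 mm.
14 risers give 13 treads; going = 13 × 276 = 3588 mm.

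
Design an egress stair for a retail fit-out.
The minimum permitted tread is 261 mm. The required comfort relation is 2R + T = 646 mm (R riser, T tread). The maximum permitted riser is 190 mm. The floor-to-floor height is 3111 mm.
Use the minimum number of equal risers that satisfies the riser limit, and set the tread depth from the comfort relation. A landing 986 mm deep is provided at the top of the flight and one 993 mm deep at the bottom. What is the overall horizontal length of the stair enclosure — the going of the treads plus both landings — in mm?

⌈3111/190⌉ = 17 risers.
Each riser is 3111/17 = 183 mm (≤ 190 mm).
Tread T = 646 − 2 × 183 = 280 mm (≥ 261 mm).
17 risers give 16 treads; going = 16 × 280 = 4480 mm.
Enclosure = 4480 + 986 + 993 = 6459 mm.

6459 mm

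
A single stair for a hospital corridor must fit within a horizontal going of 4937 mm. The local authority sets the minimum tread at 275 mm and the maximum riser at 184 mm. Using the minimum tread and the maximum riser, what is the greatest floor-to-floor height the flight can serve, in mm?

3312 mm

4937 / 275 = 17.95, so 17 treads fit.
Risers = treads + 1 = 18.
Maximum height = 18 × 184 = 3312 mm.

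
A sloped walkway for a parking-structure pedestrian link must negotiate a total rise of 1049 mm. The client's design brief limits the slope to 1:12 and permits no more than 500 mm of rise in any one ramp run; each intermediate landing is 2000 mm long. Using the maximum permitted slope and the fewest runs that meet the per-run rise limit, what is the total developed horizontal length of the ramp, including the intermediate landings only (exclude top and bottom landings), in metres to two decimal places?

⌈1049/500⌉ = 3 ramp runs. That means 2 intermediate landings.
Horizontal run for 1049 mm of rise at 1:12 is 1049 × 12 = 12588 mm.
2 intermediate landings contribute 2 × 2000 = 4000 mm.
Total developed length = 12588 + 4000 = 16588 mm.
= 16.59 m.

16.59 m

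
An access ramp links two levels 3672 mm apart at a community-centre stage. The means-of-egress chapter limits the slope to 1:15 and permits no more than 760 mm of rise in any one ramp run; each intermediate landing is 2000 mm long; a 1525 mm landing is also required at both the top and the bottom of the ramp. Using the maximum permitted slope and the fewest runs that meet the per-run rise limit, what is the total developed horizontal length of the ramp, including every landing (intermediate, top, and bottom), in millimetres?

3672 / 760 = 4.83, so 5 ramp runs are needed. That means 4 intermediate landings.
Horizontal run for 3672 mm of rise at 1:15 is 3672 × 15 = 55080 mm.
4 intermediate landings contribute 4 × 2000 = 8000 mm.
Top and bottom landings: 2 × 1525 = 3050 mm.
Total = 55080 + 8000 + 3050 = 66130 mm.

66130 mm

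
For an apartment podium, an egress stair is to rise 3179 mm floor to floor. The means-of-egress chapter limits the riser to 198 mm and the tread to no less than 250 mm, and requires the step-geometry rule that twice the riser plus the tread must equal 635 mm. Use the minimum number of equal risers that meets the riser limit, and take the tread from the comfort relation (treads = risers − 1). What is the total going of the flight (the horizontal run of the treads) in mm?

⌈3179/198⌉ = 17 risers.
Each riser is 3179/17 = 187 mm (≤ 198 mm).
T = 635 − 2·187 = 261 mm, which satisfies the 250 mm minimum.
Going = (17 − 1) × 261 = 4176 mm.

4176 mm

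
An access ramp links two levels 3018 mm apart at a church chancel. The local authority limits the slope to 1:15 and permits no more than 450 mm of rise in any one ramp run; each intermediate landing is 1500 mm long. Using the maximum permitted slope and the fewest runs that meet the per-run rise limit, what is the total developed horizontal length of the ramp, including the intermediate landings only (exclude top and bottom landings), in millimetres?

At most 450 each: 3018/450 = 6.71, giving 7 ramp runs. That means 6 intermediate landings.
Ramp run (horizontal) at 1:15: 3018 × 15 = 45270 mm.
6 intermediate landings contribute 6 × 1500 = 9000 mm.
Developed length = 45270 + 9000 = 54270 mm.

54270 mm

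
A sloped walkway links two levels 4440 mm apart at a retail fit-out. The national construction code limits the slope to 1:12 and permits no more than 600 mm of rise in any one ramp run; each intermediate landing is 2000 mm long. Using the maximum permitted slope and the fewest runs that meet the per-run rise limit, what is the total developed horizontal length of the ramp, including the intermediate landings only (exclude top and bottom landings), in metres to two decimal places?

67.28 m

4440 / 600 = 7.40, so 8 ramp runs are needed. That means 7 intermediate landings.
Ramp run (horizontal) at 1:12: 4440 × 12 = 53280 mm.
Intermediate landings: 7 × 2000 = 14000 mm.
Total developed length = 53280 + 14000 = 67280 mm.
= 67.28 m.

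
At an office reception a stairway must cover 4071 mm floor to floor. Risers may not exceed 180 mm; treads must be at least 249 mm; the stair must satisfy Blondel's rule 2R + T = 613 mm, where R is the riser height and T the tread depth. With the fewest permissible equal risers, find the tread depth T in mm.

⌈4071/180⌉ = 23 risers.
R = 4071 ÷ 23 = 177 mm.
From 2R + T = 613: T = 613 − 354 = 259 mm.

259 mm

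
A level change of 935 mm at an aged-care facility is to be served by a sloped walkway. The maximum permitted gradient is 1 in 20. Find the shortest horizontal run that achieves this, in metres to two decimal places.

At 1:20 the run is 20 × 935 = 18700 mm.
18700 mm = 18.70 m.

18.70 m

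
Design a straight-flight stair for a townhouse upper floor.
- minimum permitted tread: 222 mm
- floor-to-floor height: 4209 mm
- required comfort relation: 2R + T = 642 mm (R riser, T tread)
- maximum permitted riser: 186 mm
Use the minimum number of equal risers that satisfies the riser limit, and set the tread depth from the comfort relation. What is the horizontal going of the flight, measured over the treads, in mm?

4209 / 186 = 22.63, so 23 risers are needed.
R = 4209 ÷ 23 = 183 mm.
Tread T = 642 − 2 × 183 = 276 mm (≥ 222 mm).
Treads = 23 − 1 = 22; going = 22 × 276 = 6072 mm.

6072 mm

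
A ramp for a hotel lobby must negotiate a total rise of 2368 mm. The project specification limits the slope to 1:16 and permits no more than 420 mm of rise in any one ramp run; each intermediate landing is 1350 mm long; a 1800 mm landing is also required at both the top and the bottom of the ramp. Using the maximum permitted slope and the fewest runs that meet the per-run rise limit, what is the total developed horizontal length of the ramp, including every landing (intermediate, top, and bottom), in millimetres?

48238 mm

At most 420 each: 2368/420 = 5.64, giving 6 ramp runs. That means 5 intermediate landings.
Horizontal run for 2368 mm of rise at 1:16 is 2368 × 16 = 37888 mm.
Intermediate landings: 5 × 1350 = 6750 mm.
Top and bottom landings: 2 × 1800 = 3600 mm.
Total = 37888 + 6750 + 3600 = 48238 mm.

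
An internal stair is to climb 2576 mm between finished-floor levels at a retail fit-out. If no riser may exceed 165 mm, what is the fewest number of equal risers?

At most 165 each: 2576/165 = 15.61, giving 16 risers.

16 risers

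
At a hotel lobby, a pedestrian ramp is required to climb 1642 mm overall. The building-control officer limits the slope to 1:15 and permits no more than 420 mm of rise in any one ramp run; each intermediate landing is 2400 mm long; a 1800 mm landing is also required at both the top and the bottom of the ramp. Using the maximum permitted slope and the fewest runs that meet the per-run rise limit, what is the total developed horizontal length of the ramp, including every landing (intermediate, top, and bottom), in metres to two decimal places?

1642 / 420 = 3.91, so 4 ramp runs are needed. That means 3 intermediate landings.
Ramp run (horizontal) at 1:15: 1642 × 15 = 24630 mm.
3 intermediate landings contribute 3 × 2400 = 7200 mm.
Top and bottom landings: 2 × 1800 = 3600 mm.
Total = 24630 + 7200 + 3600 = 35430 mm.
= 35.43 m.

35.43 m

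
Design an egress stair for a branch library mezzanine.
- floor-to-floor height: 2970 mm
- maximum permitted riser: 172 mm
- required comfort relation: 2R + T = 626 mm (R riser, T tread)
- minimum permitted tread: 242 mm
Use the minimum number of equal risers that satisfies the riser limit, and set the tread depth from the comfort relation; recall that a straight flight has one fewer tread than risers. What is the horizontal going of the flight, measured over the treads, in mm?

5032 mm

2970 / 172 = 17.267 → round up to 18 risers.
Riser R = 2970 / 18 = 165 mm, within the 172 mm limit.
Tread T = 626 − 2 × 165 = 296 mm (≥ 242 mm).
18 risers give 17 treads; going = 17 × 296 = 5032 mm.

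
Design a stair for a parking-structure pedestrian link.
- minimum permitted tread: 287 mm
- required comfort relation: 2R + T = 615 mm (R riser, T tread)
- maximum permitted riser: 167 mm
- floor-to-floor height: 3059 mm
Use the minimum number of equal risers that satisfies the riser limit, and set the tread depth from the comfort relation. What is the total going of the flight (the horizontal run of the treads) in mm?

5274 mm

3059 / 167 = 18.32, so 19 risers are needed.
Each riser is 3059/19 = 161 mm (≤ 167 mm).
From 2R + T = 615: T = 615 − 322 = 293 mm.
Going = (19 − 1) × 293 = 5274 mm.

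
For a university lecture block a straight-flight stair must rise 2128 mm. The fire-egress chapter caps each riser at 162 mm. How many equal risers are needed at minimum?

2128 / 162 = 13.14, so 14 risers are needed.

14 risers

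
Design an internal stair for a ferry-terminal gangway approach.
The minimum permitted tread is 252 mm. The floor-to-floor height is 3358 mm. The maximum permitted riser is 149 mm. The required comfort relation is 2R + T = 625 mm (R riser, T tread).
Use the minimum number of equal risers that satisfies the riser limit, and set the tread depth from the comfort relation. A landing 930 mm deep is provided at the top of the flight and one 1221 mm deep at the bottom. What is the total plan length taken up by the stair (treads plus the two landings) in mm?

9477 mm

⌈3358/149⌉ = 23 risers.
Each riser is 3358/23 = 146 mm (≤ 149 mm).
Tread T = 625 − 2 × 146 = 333 mm (≥ 252 mm).
Treads = 23 − 1 = 22; going = 22 × 333 = 7326 mm.
Add landings: 7326 + 930 + 1221 = 9477 mm.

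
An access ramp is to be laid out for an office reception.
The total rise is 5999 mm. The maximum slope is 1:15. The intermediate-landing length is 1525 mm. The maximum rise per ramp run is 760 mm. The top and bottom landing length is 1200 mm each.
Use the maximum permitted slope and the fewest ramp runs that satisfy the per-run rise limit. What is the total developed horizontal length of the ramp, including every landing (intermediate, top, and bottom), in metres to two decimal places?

5999 / 760 = 7.89, so 8 ramp runs are needed. That means 7 intermediate landings.
Horizontal run for 5999 mm of rise at 1:15 is 5999 × 15 = 89985 mm.
Intermediate landings: 7 × 1525 = 10675 mm.
Top and bottom landings: 2 × 1200 = 2400 mm.
Total = 89985 + 10675 + 2400 = 103060 mm.
= 103.06 m.

103.06 m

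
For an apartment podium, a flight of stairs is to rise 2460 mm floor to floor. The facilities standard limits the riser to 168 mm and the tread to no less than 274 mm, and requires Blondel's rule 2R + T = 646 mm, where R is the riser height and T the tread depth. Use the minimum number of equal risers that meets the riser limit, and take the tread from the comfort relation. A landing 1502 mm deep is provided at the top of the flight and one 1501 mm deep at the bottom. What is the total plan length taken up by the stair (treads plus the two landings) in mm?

2460 / 168 = 14.643 → round up to 15 risers.
R = 2460 ÷ 15 = 164 mm.
From 2R + T = 646: T = 646 − 328 = 318 mm.
Going = (15 − 1) × 318 = 4452 mm.
Add landings: 4452 + 1502 + 1501 = 7455 mm.

7455 mm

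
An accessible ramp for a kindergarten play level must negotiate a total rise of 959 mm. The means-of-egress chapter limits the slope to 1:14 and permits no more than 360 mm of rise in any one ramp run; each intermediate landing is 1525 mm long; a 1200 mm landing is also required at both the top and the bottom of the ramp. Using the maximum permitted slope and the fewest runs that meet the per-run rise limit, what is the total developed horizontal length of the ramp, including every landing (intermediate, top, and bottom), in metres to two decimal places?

959 / 360 = 2.66, so 3 ramp runs are needed. That means 2 intermediate landings.
Horizontal run for 959 mm of rise at 1:14 is 959 × 14 = 13426 mm.
Intermediate landings: 2 × 1525 = 3050 mm.
Top and bottom landings: 2 × 1200 = 2400 mm.
Total = 13426 + 3050 + 2400 = 18876 mm.
= 18.88 m.

18.88 m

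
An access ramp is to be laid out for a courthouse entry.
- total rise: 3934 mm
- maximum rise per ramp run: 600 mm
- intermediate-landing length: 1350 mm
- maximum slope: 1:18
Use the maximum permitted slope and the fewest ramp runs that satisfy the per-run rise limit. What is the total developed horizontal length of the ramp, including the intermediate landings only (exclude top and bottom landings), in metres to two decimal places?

3934 / 600 = 6.56, so 7 ramp runs are needed. That means 6 intermediate landings.
Horizontal run for 3934 mm of rise at 1:18 is 3934 × 18 = 70812 mm.
Intermediate landings: 6 × 1350 = 8100 mm.
Developed length = 70812 + 8100 = 78912 mm.
= 78.91 m.

78.91 m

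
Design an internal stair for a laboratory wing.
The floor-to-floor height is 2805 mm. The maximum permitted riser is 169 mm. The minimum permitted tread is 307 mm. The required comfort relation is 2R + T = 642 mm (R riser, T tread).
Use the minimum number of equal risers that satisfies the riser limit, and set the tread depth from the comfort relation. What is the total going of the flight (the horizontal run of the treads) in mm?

4992 mm

2805 / 169 = 16.60, so 17 risers are needed.
Each riser is 2805/17 = 165 mm (≤ 169 mm).
Tread T = 642 − 2 × 165 = 312 mm (≥ 307 mm).
17 risers give 16 treads; going = 16 × 312 = 4992 mm.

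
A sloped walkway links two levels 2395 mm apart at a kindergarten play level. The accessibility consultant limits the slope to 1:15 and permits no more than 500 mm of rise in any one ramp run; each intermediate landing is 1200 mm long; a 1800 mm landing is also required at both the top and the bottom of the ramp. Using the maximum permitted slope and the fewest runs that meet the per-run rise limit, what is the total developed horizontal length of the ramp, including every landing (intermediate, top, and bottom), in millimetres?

At most 500 each: 2395/500 = 4.79, giving 5 ramp runs. That means 4 intermediate landings.
Horizontal run for 2395 mm of rise at 1:15 is 2395 × 15 = 35925 mm.
4 intermediate landings contribute 4 × 1200 = 4800 mm.
Top and bottom landings: 2 × 1800 = 3600 mm.
Total = 35925 + 4800 + 3600 = 44325 mm.

44325 mm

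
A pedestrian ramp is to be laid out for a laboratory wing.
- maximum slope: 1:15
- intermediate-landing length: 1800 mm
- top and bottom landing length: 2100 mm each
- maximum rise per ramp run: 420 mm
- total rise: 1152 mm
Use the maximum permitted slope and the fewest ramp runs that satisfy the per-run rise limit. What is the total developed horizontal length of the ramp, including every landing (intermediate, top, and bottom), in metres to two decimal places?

1152 / 420 = 2.743 → round up to 3 ramp runs. That means 2 intermediate landings.
Ramp run (horizontal) at 1:15: 1152 × 15 = 17280 mm.
Intermediate landings: 2 × 1800 = 3600 mm.
Top and bottom landings: 2 × 2100 = 4200 mm.
Total = 17280 + 3600 + 4200 = 25080 mm.
= 25.08 m.

25.08 m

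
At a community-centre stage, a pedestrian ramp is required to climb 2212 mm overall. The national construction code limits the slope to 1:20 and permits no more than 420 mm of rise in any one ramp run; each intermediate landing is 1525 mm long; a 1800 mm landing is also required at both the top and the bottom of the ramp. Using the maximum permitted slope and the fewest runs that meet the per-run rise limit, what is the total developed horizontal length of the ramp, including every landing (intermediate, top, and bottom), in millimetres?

2212 / 420 = 5.27, so 6 ramp runs are needed. That means 5 intermediate landings.
Horizontal run for 2212 mm of rise at 1:20 is 2212 × 20 = 44240 mm.
Intermediate landings: 5 × 1525 = 7625 mm.
Top and bottom landings: 2 × 1800 = 3600 mm.
Total = 44240 + 7625 + 3600 = 55465 mm.

55465 mm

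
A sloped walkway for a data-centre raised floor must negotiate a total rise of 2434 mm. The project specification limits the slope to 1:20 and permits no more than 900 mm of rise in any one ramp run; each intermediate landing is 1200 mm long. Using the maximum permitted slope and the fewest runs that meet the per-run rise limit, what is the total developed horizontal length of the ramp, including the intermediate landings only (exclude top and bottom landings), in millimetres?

At most 900 each: 2434/900 = 2.70, giving 3 ramp runs. That means 2 intermediate landings.
Horizontal run for 2434 mm of rise at 1:20 is 2434 × 20 = 48680 mm.
Intermediate landings: 2 × 1200 = 2400 mm.
Total developed length = 48680 + 2400 = 51080 mm.

51080 mm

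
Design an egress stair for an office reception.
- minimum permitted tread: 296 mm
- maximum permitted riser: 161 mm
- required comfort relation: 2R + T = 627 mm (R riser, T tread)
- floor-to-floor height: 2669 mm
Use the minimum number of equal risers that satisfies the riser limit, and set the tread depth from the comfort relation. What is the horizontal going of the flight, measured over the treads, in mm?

5008 mm

2669 / 161 = 16.578 → round up to 17 risers.
Riser R = 2669 / 17 = 157 mm, within the 161 mm limit.
T = 627 − 2·157 = 313 mm, which satisfies the 296 mm minimum.
Going = (17 − 1) × 313 = 5008 mm.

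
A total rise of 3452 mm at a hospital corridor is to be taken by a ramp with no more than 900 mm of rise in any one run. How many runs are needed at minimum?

At most 900 each: 3452/900 = 3.84, giving 4 ramp runs.

4 runs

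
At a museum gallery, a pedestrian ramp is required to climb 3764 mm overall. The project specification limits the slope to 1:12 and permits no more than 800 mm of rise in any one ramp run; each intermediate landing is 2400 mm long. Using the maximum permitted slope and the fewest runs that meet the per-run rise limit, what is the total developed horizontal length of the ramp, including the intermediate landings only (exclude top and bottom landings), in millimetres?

⌈3764/800⌉ = 5 ramp runs. That means 4 intermediate landings.
Ramp run (horizontal) at 1:12: 3764 × 12 = 45168 mm.
Intermediate landings: 4 × 2400 = 9600 mm.
Developed length = 45168 + 9600 = 54768 mm.

54768 mm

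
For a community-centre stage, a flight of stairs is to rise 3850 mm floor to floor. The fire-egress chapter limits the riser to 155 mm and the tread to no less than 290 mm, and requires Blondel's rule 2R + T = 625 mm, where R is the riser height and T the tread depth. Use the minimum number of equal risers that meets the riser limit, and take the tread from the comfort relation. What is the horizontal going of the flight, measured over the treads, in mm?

⌈3850/155⌉ = 25 risers.
Riser R = 3850 / 25 = 154 mm, within the 155 mm limit.
Tread T = 625 − 2 × 154 = 317 mm (≥ 290 mm).
Treads = 25 − 1 = 24; going = 24 × 317 = 7608 mm.

7608 mm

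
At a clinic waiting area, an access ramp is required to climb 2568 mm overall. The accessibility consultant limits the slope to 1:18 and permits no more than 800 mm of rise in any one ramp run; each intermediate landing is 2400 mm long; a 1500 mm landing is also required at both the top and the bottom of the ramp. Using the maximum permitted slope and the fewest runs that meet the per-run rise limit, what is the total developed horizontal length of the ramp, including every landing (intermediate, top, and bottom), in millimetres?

2568 / 800 = 3.21, so 4 ramp runs are needed. That means 3 intermediate landings.
Ramp run (horizontal) at 1:18: 2568 × 18 = 46224 mm.
3 intermediate landings contribute 3 × 2400 = 7200 mm.
Top and bottom landings: 2 × 1500 = 3000 mm.
Total = 46224 + 7200 + 3000 = 56424 mm.

56424 mm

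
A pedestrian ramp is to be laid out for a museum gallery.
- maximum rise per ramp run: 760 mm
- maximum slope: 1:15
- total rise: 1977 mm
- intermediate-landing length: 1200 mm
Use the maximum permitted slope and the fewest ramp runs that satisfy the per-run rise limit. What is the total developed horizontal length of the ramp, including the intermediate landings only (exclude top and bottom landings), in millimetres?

32055 mm

1977 / 760 = 2.601 → round up to 3 ramp runs. That means 2 intermediate landings.
Horizontal run for 1977 mm of rise at 1:15 is 1977 × 15 = 29655 mm.
Intermediate landings: 2 × 1200 = 2400 mm.
Developed length = 29655 + 2400 = 32055 mm.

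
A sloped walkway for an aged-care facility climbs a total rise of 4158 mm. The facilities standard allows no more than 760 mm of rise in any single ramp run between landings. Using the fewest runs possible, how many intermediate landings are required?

5 intermediate landings

At most 760 each: 4158/760 = 5.47, giving 6 ramp runs.
6 runs are separated by 5 intermediate landings.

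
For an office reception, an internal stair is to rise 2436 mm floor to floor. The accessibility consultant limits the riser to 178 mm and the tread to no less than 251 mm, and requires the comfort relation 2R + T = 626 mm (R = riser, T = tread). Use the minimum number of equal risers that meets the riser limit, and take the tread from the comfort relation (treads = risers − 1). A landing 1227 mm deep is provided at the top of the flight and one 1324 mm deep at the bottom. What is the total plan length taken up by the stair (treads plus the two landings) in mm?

6165 mm

⌈2436/178⌉ = 14 risers.
R = 2436 ÷ 14 = 174 mm.
Tread T = 626 − 2 × 174 = 278 mm (≥ 251 mm).
Going = (14 − 1) × 278 = 3614 mm.
Add landings: 3614 + 1227 + 1324 = 6165 mm.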